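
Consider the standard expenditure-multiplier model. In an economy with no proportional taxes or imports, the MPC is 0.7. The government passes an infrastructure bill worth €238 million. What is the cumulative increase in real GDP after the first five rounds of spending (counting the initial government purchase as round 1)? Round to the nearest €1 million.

€660 million

Round 1 adds ΔG = €238 million; each later round is MPC = 0.7 times the previous.
After 5 rounds: 238 + 166.6 + 116.62 + 81.634 + 57.1438 = ΔG·(1 − c^5)/(1 − c) = 238 × (1 − 0.16807)/0.3 ≈ €660 million.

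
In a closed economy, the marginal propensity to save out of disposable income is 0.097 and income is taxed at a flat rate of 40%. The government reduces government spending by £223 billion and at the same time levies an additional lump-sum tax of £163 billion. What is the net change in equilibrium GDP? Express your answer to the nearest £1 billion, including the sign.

−£808 billion

MPC = 1 − MPS = 1 − 0.097 = 0.903.
Expenditure multiplier = 1/(1 − c(1−t)) = 1/(1 − 0.903×0.6) = 1/0.4582 ≈ 2.182.
ΔG contributes k·ΔG = (−£223 billion) / 0.4582 ≈ −£486.7 billion.
ΔT of +£163 billion changes first-round spending by −c·ΔT = −£147.189 billion, contributing k·(−c·ΔT) = (−£147.189 billion) / 0.4582 ≈ −£321.2 billion.
Net ΔY = k(ΔG − c·ΔT) = (−£370.189 billion) / 0.4582 ≈ −£808 billion.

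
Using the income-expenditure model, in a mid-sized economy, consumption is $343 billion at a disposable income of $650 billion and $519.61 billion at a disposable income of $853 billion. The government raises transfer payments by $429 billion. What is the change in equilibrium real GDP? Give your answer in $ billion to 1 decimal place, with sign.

MPC = ΔC/ΔYd = (519.61 − 343)/(853 − 650) = 176.61/203 = 0.87.
The transfer change shifts disposable income by +$429 billion, so first-round consumption changes by c·ΔTR = 0.87 × (+$429 billion) = +$373.23 billion.
Expenditure multiplier = 1/(1 − MPC) = 1/(1 − 0.87) = 1/0.13 ≈ 7.692.
The transfer multiplier is c × k ≈ 6.692, so ΔY = k × (c·ΔTR) = (+$373.23 billion) / 0.13 = +$2,871 billion.

+$2,871.0 billion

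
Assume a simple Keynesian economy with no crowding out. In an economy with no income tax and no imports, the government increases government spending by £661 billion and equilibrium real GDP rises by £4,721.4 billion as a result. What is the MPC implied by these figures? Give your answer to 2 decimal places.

0.86

Implied spending multiplier k = ΔY/ΔG = 4,721.4/661 ≈ 7.1428.
Since k = 1/(1 − MPC), MPC = 1 − 1/k = 1 − ΔG/ΔY = 1 − 661/4,721.4 ≈ 0.86.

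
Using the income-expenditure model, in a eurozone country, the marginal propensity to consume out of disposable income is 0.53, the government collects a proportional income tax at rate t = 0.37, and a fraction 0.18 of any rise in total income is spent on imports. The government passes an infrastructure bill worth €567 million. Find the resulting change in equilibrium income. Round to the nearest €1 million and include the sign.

Spending multiplier = 1/(1 − c(1−t) + m) = 1/(1 − 0.53×0.63 + 0.18) = 1/0.8461 ≈ 1.182.
ΔY = k × ΔG = (+€567 million) / 0.8461 ≈ +€670 million.

+€670 million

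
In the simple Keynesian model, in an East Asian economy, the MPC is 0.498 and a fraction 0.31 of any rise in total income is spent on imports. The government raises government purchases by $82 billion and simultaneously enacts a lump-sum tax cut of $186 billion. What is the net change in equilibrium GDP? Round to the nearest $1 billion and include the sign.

+$215 billion

Expenditure multiplier = 1/(1 − c + m) = 1/(1 − 0.498 + 0.31) = 1/0.812 ≈ 1.232.
ΔG contributes k·ΔG = (+$82 billion) / 0.812 ≈ +$101 billion.
ΔT of −$186 billion changes first-round spending by −c·ΔT = +$92.628 billion, contributing k·(−c·ΔT) = (+$92.628 billion) / 0.812 ≈ +$114.1 billion.
Net ΔY = k(ΔG − c·ΔT) = (+$174.628 billion) / 0.812 ≈ +$215 billion.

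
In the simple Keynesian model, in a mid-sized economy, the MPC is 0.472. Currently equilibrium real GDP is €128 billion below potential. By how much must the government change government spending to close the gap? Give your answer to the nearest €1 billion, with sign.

+€68 billion

Spending multiplier = 1/(1 − MPC) = 1/(1 − 0.472) = 1/0.528 ≈ 1.894.
Need ΔY = +€128 billion, so ΔG = ΔY/k = (+€128 billion) × 0.528 ≈ +€68 billion.
The government should increase government spending by €68 billion.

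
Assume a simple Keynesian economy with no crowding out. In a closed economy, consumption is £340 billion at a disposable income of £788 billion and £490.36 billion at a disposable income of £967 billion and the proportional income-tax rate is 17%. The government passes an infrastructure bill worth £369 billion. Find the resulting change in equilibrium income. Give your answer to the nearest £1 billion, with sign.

+£1,219 billion

MPC = ΔC/ΔYd = (490.36 − 340)/(967 − 788) = 150.36/179 = 0.84.
Government-spending multiplier = 1/(1 − c(1−t)) = 1/(1 − 0.84×0.83) = 1/0.3028 ≈ 3.303.
ΔY = k × ΔG = (+£369 billion) / 0.3028 ≈ +£1,219 billion.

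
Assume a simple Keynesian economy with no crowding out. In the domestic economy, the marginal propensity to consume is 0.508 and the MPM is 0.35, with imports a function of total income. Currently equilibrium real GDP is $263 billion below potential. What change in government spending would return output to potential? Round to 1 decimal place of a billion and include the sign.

+$221.4 billion

Spending multiplier = 1/(1 − c + m) = 1/(1 − 0.508 + 0.35) = 1/0.842 ≈ 1.188.
Need ΔY = +$263 billion, so ΔG = ΔY/k = (+$263 billion) × 0.842 ≈ +$221.4 billion.
The government should increase government spending by $221.4 billion.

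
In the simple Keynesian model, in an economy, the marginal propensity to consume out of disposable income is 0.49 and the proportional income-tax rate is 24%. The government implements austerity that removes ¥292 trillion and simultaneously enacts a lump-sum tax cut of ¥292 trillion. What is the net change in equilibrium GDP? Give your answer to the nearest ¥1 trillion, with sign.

−¥237 trillion

Expenditure multiplier = 1/(1 − c(1−t)) = 1/(1 − 0.49×0.76) = 1/0.6276 ≈ 1.593.
ΔG contributes k·ΔG = (−¥292 trillion) / 0.6276 ≈ −¥465.3 trillion.
ΔT of −¥292 trillion changes first-round spending by −c·ΔT = +¥143.08 trillion, contributing k·(−c·ΔT) = (+¥143.08 trillion) / 0.6276 ≈ +¥228 trillion.
Net ΔY = k(ΔG − c·ΔT) = (−¥148.92 trillion) / 0.6276 ≈ −¥237 trillion.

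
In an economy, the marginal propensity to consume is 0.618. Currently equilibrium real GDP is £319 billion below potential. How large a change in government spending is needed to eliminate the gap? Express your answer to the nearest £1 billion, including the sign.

+£122 billion

Spending multiplier = 1/(1 − MPC) = 1/(1 − 0.618) = 1/0.382 ≈ 2.618.
Need ΔY = +£319 billion, so ΔG = ΔY/k = (+£319 billion) × 0.382 ≈ +£122 billion.
The government should increase government spending by £122 billion.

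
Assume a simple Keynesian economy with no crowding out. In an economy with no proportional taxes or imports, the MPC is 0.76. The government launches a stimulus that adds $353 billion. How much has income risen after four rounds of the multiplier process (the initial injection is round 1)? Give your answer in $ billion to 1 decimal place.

$980.1 billion

Round 1 adds ΔG = $353 billion; each later round is MPC = 0.76 times the previous.
After 4 rounds: 353 + 268.28 + 203.8928 + 154.958528 = ΔG·(1 − c^4)/(1 − c) = 353 × (1 − 0.33362176)/0.24 ≈ $980.1 billion.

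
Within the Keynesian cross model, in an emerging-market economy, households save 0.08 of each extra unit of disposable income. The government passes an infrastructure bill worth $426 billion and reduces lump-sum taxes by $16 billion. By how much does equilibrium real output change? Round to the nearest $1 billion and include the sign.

+$5,509 billion

MPC = 1 − MPS = 1 − 0.08 = 0.92.
Expenditure multiplier = 1/(1 − MPC) = 1/(1 − 0.92) = 1/0.08 = 12.5.
ΔG contributes k·ΔG = (+$426 billion) / 0.08 = +$5,325 billion.
ΔT of −$16 billion changes first-round spending by −c·ΔT = +$14.72 billion, contributing k·(−c·ΔT) = (+$14.72 billion) / 0.08 = +$184 billion.
Net ΔY = k(ΔG − c·ΔT) = (+$440.72 billion) / 0.08 = +$5,509 billion.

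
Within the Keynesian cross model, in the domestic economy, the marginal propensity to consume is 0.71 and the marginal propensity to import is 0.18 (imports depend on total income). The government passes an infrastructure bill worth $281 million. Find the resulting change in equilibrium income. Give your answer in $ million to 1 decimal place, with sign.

+$597.9 million

Expenditure multiplier = 1/(1 − c + m) = 1/(1 − 0.71 + 0.18) = 1/0.47 ≈ 2.128.
ΔY = k × ΔG = (+$281 million) / 0.47 ≈ +$597.9 million.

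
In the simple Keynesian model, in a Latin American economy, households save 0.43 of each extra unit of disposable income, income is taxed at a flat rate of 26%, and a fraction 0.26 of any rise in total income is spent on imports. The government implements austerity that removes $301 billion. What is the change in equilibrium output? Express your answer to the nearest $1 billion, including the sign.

MPC = 1 − MPS = 1 − 0.43 = 0.57.
Expenditure multiplier = 1/(1 − c(1−t) + m) = 1/(1 − 0.57×0.74 + 0.26) = 1/0.8382 ≈ 1.193.
ΔY = k × ΔG = (−$301 billion) / 0.8382 ≈ −$359 billion.

−$359 billion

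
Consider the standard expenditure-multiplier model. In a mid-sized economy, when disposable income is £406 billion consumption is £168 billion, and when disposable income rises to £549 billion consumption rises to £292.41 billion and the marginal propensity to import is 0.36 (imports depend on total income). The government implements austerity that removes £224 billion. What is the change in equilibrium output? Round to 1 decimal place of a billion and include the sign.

MPC = ΔC/ΔYd = (292.41 − 168)/(549 − 406) = 124.41/143 = 0.87.
Spending multiplier = 1/(1 − c + m) = 1/(1 − 0.87 + 0.36) = 1/0.49 ≈ 2.041.
ΔY = k × ΔG = (−£224 billion) / 0.49 ≈ −£457.1 billion.

−£457.1 billion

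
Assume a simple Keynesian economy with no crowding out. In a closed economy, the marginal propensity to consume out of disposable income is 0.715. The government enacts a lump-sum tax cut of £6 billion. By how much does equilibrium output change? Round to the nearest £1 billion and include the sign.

A lump-sum tax change of −£6 billion shifts disposable income by +£6 billion; first-round consumption changes by −c × ΔT = −0.715 × (−£6 billion) = +£4.29 billion.
Expenditure multiplier = 1/(1 − MPC) = 1/(1 − 0.715) = 1/0.285 ≈ 3.509.
The tax multiplier is −c × k ≈ −2.509, so ΔY = k × (−c·ΔT) = (+£4.29 billion) / 0.285 ≈ +£15 billion.

+£15 billion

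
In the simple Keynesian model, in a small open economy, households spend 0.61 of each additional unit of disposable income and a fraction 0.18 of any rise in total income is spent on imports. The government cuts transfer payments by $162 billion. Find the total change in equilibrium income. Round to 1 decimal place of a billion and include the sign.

−$173.4 billion

The transfer change shifts disposable income by −$162 billion, so first-round consumption changes by c·ΔTR = 0.61 × (−$162 billion) = −$98.82 billion.
Expenditure multiplier = 1/(1 − c + m) = 1/(1 − 0.61 + 0.18) = 1/0.57 ≈ 1.754.
The transfer multiplier is c × k ≈ 1.07, so ΔY = k × (c·ΔTR) = (−$98.82 billion) / 0.57 ≈ −$173.4 billion.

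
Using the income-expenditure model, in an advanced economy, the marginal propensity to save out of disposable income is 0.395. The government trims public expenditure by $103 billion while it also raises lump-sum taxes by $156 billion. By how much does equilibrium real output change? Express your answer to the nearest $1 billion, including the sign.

−$500 billion

MPC = 1 − MPS = 1 − 0.395 = 0.605.
Expenditure multiplier = 1/(1 − MPC) = 1/(1 − 0.605) = 1/0.395 ≈ 2.532.
ΔG contributes k·ΔG = (−$103 billion) / 0.395 ≈ −$260.8 billion.
ΔT of +$156 billion changes first-round spending by −c·ΔT = −$94.38 billion, contributing k·(−c·ΔT) = (−$94.38 billion) / 0.395 ≈ −$238.9 billion.
Net ΔY = k(ΔG − c·ΔT) = (−$197.38 billion) / 0.395 ≈ −$500 billion.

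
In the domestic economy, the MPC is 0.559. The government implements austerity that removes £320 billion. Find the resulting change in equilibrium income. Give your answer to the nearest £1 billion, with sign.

−£726 billion

Government-spending multiplier = 1/(1 − MPC) = 1/(1 − 0.559) = 1/0.441 ≈ 2.268.
ΔY = k × ΔG = (−£320 billion) / 0.441 ≈ −£726 billion.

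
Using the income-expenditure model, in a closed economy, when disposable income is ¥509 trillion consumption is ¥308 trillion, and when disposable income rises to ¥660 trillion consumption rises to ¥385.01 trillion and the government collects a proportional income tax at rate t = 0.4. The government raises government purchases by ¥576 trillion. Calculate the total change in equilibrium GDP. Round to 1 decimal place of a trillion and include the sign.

+¥830.0 trillion

MPC = ΔC/ΔYd = (385.01 − 308)/(660 − 509) = 77.01/151 = 0.51.
Government-spending multiplier = 1/(1 − c(1−t)) = 1/(1 − 0.51×0.6) = 1/0.694 ≈ 1.441.
ΔY = k × ΔG = (+¥576 trillion) / 0.694 ≈ +¥830 trillion.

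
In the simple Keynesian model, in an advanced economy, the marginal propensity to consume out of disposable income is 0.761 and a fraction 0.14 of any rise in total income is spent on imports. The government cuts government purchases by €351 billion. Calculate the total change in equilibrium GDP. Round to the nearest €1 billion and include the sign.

Spending multiplier = 1/(1 − c + m) = 1/(1 − 0.761 + 0.14) = 1/0.379 ≈ 2.639.
ΔY = k × ΔG = (−€351 billion) / 0.379 ≈ −€926 billion.

−€926 billion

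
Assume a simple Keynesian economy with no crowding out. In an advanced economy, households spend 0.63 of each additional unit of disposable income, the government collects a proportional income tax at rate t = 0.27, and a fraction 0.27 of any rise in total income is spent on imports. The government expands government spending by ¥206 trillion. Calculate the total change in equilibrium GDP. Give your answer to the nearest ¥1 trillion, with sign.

+¥254 trillion

Government-spending multiplier = 1/(1 − c(1−t) + m) = 1/(1 − 0.63×0.73 + 0.27) = 1/0.8101 ≈ 1.234.
ΔY = k × ΔG = (+¥206 trillion) / 0.8101 ≈ +¥254 trillion.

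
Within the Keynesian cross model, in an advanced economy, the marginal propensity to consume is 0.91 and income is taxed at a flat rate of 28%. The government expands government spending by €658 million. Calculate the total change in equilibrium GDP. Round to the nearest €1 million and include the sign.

Government-spending multiplier = 1/(1 − c(1−t)) = 1/(1 − 0.91×0.72) = 1/0.3448 ≈ 2.9.
ΔY = k × ΔG = (+€658 million) / 0.3448 ≈ +€1,908 million.

+€1,908 million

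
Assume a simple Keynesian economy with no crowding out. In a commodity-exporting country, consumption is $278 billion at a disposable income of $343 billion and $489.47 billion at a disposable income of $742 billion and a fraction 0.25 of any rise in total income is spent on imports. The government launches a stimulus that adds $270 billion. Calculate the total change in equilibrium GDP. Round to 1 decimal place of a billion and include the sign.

+$375.0 billion

MPC = ΔC/ΔYd = (489.47 − 278)/(742 − 343) = 211.47/399 = 0.53.
Expenditure multiplier = 1/(1 − c + m) = 1/(1 − 0.53 + 0.25) = 1/0.72 ≈ 1.389.
ΔY = k × ΔG = (+$270 billion) / 0.72 = +$375 billion.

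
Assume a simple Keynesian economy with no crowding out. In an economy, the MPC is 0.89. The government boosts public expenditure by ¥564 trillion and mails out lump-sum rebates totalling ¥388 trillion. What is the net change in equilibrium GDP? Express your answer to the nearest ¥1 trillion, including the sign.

Expenditure multiplier = 1/(1 − MPC) = 1/(1 − 0.89) = 1/0.11 ≈ 9.091.
ΔG contributes k·ΔG = (+¥564 trillion) / 0.11 ≈ +¥5,127.3 trillion.
ΔT of −¥388 trillion changes first-round spending by −c·ΔT = +¥345.32 trillion, contributing k·(−c·ΔT) = (+¥345.32 trillion) / 0.11 ≈ +¥3,139.3 trillion.
Net ΔY = k(ΔG − c·ΔT) = (+¥909.32 trillion) / 0.11 ≈ +¥8,267 trillion.

+¥8,267 trillion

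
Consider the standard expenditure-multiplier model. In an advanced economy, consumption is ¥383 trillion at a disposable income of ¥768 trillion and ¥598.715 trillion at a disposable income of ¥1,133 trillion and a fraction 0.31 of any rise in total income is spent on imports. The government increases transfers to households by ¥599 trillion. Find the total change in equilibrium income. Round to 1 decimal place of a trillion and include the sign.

+¥492.4 trillion

MPC = ΔC/ΔYd = (598.715 − 383)/(1,133 − 768) = 215.715/365 = 0.591.
The transfer change shifts disposable income by +¥599 trillion, so first-round consumption changes by c·ΔTR = 0.591 × (+¥599 trillion) = +¥354.009 trillion.
Expenditure multiplier = 1/(1 − c + m) = 1/(1 − 0.591 + 0.31) = 1/0.719 ≈ 1.391.
The transfer multiplier is c × k ≈ 0.822, so ΔY = k × (c·ΔTR) = (+¥354.009 trillion) / 0.719 ≈ +¥492.4 trillion.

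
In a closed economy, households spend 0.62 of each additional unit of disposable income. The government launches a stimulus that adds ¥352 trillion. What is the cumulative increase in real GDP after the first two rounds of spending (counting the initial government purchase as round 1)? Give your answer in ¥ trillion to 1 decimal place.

Round 1 adds ΔG = ¥352 trillion; each later round is MPC = 0.62 times the previous.
After 2 rounds: 352 + 218.24 = ΔG·(1 − c^2)/(1 − c) = 352 × (1 − 0.3844)/0.38 ≈ ¥570.2 trillion.

¥570.2 trillion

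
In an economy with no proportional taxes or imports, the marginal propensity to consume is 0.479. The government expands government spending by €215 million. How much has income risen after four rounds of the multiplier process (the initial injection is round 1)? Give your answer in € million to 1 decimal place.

€390.9 million

Round 1 adds ΔG = €215 million; each later round is MPC = 0.479 times the previous.
After 4 rounds: 215 + 102.985 + 49.329815 + 23.628981385 = ΔG·(1 − c^4)/(1 − c) = 215 × (1 − 0.052643172481)/0.521 ≈ €390.9 million.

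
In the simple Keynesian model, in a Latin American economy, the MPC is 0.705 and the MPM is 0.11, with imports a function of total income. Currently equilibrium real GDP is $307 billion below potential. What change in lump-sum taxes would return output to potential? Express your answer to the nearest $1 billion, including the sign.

−$176 billion

Spending multiplier = 1/(1 − c + m) = 1/(1 − 0.705 + 0.11) = 1/0.405 ≈ 2.469.
Tax multiplier = −c·k = −0.705/0.405 ≈ −1.741. Need ΔY = +$307 billion, so ΔT = ΔY/(−c·k) = −(+$307 billion) × 0.405 / 0.705 ≈ −$176 billion.
The government should cut lump-sum taxes by $176 billion.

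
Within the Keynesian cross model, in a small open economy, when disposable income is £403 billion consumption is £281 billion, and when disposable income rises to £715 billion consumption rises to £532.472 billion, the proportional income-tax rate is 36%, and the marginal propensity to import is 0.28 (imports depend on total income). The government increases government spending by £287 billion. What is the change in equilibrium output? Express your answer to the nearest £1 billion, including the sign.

+£376 billion

MPC = ΔC/ΔYd = (532.472 − 281)/(715 − 403) = 251.472/312 = 0.806.
Spending multiplier = 1/(1 − c(1−t) + m) = 1/(1 − 0.806×0.64 + 0.28) = 1/0.76416 ≈ 1.309.
ΔY = k × ΔG = (+£287 billion) / 0.76416 ≈ +£376 billion.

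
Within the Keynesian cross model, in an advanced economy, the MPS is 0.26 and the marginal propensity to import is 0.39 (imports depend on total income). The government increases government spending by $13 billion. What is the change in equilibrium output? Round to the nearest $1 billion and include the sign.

+$20 billion

MPC = 1 − MPS = 1 − 0.26 = 0.74.
Government-spending multiplier = 1/(1 − c + m) = 1/(1 − 0.74 + 0.39) = 1/0.65 ≈ 1.538.
ΔY = k × ΔG = (+$13 billion) / 0.65 = +$20 billion.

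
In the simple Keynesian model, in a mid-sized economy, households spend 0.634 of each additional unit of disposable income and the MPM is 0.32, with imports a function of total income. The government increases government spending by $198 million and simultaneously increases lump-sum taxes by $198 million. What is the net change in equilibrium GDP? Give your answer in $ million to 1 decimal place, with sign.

Expenditure multiplier = 1/(1 − c + m) = 1/(1 − 0.634 + 0.32) = 1/0.686 ≈ 1.458.
ΔG contributes k·ΔG = (+$198 million) / 0.686 ≈ +$288.6 million.
ΔT of +$198 million changes first-round spending by −c·ΔT = −$125.532 million, contributing k·(−c·ΔT) = (−$125.532 million) / 0.686 ≈ −$183 million.
Net ΔY = k(ΔG − c·ΔT) = (+$72.468 million) / 0.686 ≈ +$105.6 million.

+$105.6 million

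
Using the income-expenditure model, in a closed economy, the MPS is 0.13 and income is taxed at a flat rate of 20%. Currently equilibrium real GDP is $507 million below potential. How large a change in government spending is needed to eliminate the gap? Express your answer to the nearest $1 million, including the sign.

+$154 million

MPC = 1 − MPS = 1 − 0.13 = 0.87.
Spending multiplier = 1/(1 − c(1−t)) = 1/(1 − 0.87×0.8) = 1/0.304 ≈ 3.289.
Need ΔY = +$507 million, so ΔG = ΔY/k = (+$507 million) × 0.304 ≈ +$154 million.
The government should increase government spending by $154 million.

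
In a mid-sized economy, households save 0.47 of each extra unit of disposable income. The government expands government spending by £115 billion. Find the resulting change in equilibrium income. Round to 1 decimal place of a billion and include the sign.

MPC = 1 − MPS = 1 − 0.47 = 0.53.
Expenditure multiplier = 1/(1 − MPC) = 1/(1 − 0.53) = 1/0.47 ≈ 2.128.
ΔY = k × ΔG = (+£115 billion) / 0.47 ≈ +£244.7 billion.

+£244.7 billion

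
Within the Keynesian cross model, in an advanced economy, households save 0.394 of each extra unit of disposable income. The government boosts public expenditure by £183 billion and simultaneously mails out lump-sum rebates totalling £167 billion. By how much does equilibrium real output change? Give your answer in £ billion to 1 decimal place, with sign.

MPC = 1 − MPS = 1 − 0.394 = 0.606.
Expenditure multiplier = 1/(1 − MPC) = 1/(1 − 0.606) = 1/0.394 ≈ 2.538.
ΔG contributes k·ΔG = (+£183 billion) / 0.394 ≈ +£464.5 billion.
ΔT of −£167 billion changes first-round spending by −c·ΔT = +£101.202 billion, contributing k·(−c·ΔT) = (+£101.202 billion) / 0.394 ≈ +£256.9 billion.
Net ΔY = k(ΔG − c·ΔT) = (+£284.202 billion) / 0.394 ≈ +£721.3 billion.

+£721.3 billion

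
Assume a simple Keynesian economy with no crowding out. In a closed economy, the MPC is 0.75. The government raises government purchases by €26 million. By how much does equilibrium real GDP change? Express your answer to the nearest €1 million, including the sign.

+€104 million

Spending multiplier = 1/(1 − MPC) = 1/(1 − 0.75) = 1/0.25 = 4.
ΔY = k × ΔG = (+€26 million) / 0.25 = +€104 million.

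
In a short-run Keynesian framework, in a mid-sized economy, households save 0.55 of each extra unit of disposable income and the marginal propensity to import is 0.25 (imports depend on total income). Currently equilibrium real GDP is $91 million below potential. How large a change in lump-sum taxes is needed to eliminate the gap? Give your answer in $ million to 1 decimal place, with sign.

−$161.8 million

MPC = 1 − MPS = 1 − 0.55 = 0.45.
Spending multiplier = 1/(1 − c + m) = 1/(1 − 0.45 + 0.25) = 1/0.8 = 1.25.
Tax multiplier = −c·k = −0.45/0.8 ≈ −0.563. Need ΔY = +$91 million, so ΔT = ΔY/(−c·k) = −(+$91 million) × 0.8 / 0.45 ≈ −$161.8 million.
The government should cut lump-sum taxes by $161.8 million.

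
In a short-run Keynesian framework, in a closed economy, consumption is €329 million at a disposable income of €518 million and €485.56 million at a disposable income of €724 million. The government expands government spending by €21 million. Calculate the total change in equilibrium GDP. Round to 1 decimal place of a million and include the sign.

+€87.5 million

MPC = ΔC/ΔYd = (485.56 − 329)/(724 − 518) = 156.56/206 = 0.76.
Government-spending multiplier = 1/(1 − MPC) = 1/(1 − 0.76) = 1/0.24 ≈ 4.167.
ΔY = k × ΔG = (+€21 million) / 0.24 = +€87.5 million.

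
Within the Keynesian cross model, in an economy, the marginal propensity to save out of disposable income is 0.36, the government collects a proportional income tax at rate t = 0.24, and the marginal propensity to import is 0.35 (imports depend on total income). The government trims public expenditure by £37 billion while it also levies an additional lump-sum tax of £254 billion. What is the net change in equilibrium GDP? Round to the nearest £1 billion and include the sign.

−£231 billion

MPC = 1 − MPS = 1 − 0.36 = 0.64.
Expenditure multiplier = 1/(1 − c(1−t) + m) = 1/(1 − 0.64×0.76 + 0.35) = 1/0.8636 ≈ 1.158.
ΔG contributes k·ΔG = (−£37 billion) / 0.8636 ≈ −£42.8 billion.
ΔT of +£254 billion changes first-round spending by −c·ΔT = −£162.56 billion, contributing k·(−c·ΔT) = (−£162.56 billion) / 0.8636 ≈ −£188.2 billion.
Net ΔY = k(ΔG − c·ΔT) = (−£199.56 billion) / 0.8636 ≈ −£231 billion.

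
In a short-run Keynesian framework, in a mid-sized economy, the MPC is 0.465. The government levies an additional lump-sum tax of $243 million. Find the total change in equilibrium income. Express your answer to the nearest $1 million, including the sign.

−$211 million

A lump-sum tax change of +$243 million shifts disposable income by −$243 million; first-round consumption changes by −c × ΔT = −0.465 × (+$243 million) = −$112.995 million.
Expenditure multiplier = 1/(1 − MPC) = 1/(1 − 0.465) = 1/0.535 ≈ 1.869.
The tax multiplier is −c × k ≈ −0.869, so ΔY = k × (−c·ΔT) = (−$112.995 million) / 0.535 ≈ −$211 million.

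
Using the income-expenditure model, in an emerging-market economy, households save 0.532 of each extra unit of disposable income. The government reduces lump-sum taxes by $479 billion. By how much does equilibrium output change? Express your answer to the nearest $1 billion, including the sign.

MPC = 1 − MPS = 1 − 0.532 = 0.468.
A lump-sum tax change of −$479 billion shifts disposable income by +$479 billion; first-round consumption changes by −c × ΔT = −0.468 × (−$479 billion) = +$224.172 billion.
Expenditure multiplier = 1/(1 − MPC) = 1/(1 − 0.468) = 1/0.532 ≈ 1.88.
The tax multiplier is −c × k ≈ −0.88, so ΔY = k × (−c·ΔT) = (+$224.172 billion) / 0.532 ≈ +$421 billion.

+$421 billion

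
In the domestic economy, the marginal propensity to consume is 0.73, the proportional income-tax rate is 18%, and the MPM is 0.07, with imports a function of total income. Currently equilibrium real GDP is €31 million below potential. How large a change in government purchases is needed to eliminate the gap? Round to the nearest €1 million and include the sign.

+€15 million

Spending multiplier = 1/(1 − c(1−t) + m) = 1/(1 − 0.73×0.82 + 0.07) = 1/0.4714 ≈ 2.121.
Need ΔY = +€31 million, so ΔG = ΔY/k = (+€31 million) × 0.4714 ≈ +€15 million.
The government should increase government purchases by €15 million.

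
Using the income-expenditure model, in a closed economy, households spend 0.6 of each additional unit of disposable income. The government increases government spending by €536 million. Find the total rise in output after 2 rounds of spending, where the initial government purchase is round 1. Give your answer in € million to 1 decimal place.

Round 1 adds ΔG = €536 million; each later round is MPC = 0.6 times the previous.
After 2 rounds: 536 + 321.6 = ΔG·(1 − c^2)/(1 − c) = 536 × (1 − 0.36)/0.4 = €857.6 million.

€857.6 million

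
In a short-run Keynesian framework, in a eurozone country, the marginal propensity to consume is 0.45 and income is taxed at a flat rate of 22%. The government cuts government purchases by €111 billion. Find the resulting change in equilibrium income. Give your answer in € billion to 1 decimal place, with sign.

Government-spending multiplier = 1/(1 − c(1−t)) = 1/(1 − 0.45×0.78) = 1/0.649 ≈ 1.541.
ΔY = k × ΔG = (−€111 billion) / 0.649 ≈ −€171 billion.

−€171.0 billion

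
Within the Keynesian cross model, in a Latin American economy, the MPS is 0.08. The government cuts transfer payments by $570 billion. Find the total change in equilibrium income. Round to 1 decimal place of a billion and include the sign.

MPC = 1 − MPS = 1 − 0.08 = 0.92.
The transfer change shifts disposable income by −$570 billion, so first-round consumption changes by c·ΔTR = 0.92 × (−$570 billion) = −$524.4 billion.
Expenditure multiplier = 1/(1 − MPC) = 1/(1 − 0.92) = 1/0.08 = 12.5.
The transfer multiplier is c × k = 11.5, so ΔY = k × (c·ΔTR) = (−$524.4 billion) / 0.08 = −$6,555 billion.

−$6,555.0 billion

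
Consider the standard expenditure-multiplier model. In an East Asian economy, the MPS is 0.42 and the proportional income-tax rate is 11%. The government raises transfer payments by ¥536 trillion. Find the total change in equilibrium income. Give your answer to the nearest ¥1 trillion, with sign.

MPC = 1 − MPS = 1 − 0.42 = 0.58.
The transfer change shifts disposable income by +¥536 trillion, so first-round consumption changes by c·ΔTR = 0.58 × (+¥536 trillion) = +¥310.88 trillion.
Expenditure multiplier = 1/(1 − c(1−t)) = 1/(1 − 0.58×0.89) = 1/0.4838 ≈ 2.067.
The transfer multiplier is c × k ≈ 1.199, so ΔY = k × (c·ΔTR) = (+¥310.88 trillion) / 0.4838 ≈ +¥643 trillion.

+¥643 trillion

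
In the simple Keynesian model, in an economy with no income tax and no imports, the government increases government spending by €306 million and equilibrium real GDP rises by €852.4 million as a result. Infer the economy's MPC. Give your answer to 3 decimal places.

0.641

Implied spending multiplier k = ΔY/ΔG = 852.4/306 ≈ 2.7856.
Since k = 1/(1 − MPC), MPC = 1 − 1/k = 1 − ΔG/ΔY = 1 − 306/852.4 ≈ 0.641.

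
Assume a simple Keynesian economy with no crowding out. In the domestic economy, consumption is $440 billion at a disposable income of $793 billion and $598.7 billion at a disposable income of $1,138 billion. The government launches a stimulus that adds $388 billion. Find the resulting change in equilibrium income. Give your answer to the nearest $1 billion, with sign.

+$719 billion

MPC = ΔC/ΔYd = (598.7 − 440)/(1,138 − 793) = 158.7/345 = 0.46.
Spending multiplier = 1/(1 − MPC) = 1/(1 − 0.46) = 1/0.54 ≈ 1.852.
ΔY = k × ΔG = (+$388 billion) / 0.54 ≈ +$719 billion.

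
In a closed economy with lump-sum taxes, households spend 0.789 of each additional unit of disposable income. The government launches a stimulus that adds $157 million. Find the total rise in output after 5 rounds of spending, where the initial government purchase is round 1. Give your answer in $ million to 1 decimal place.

$516.6 million

Round 1 adds ΔG = $157 million; each later round is MPC = 0.789 times the previous.
After 5 rounds: 157 + 123.873 + 97.735797 + 77.113543833 + 60.842586084237 = ΔG·(1 − c^5)/(1 − c) = 157 × (1 − 0.305763060002949)/0.211 ≈ $516.6 million.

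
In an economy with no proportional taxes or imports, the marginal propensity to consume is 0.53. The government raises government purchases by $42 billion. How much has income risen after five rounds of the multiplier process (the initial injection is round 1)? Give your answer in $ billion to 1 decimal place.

Round 1 adds ΔG = $42 billion; each later round is MPC = 0.53 times the previous.
After 5 rounds: 42 + 22.26 + 11.7978 + 6.252834 + 3.31400202 = ΔG·(1 − c^5)/(1 − c) = 42 × (1 − 0.0418195493)/0.47 ≈ $85.6 billion.

$85.6 billion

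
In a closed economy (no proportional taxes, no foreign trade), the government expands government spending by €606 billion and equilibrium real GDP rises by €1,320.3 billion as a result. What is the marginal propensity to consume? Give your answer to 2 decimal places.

0.54

Implied spending multiplier k = ΔY/ΔG = 1,320.3/606 ≈ 2.1787.
Since k = 1/(1 − MPC), MPC = 1 − 1/k = 1 − ΔG/ΔY = 1 − 606/1,320.3 ≈ 0.54.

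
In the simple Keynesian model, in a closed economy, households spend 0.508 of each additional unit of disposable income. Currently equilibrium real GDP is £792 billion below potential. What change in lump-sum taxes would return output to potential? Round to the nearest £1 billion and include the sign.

Spending multiplier = 1/(1 − MPC) = 1/(1 − 0.508) = 1/0.492 ≈ 2.033.
Tax multiplier = −c·k = −0.508/0.492 ≈ −1.033. Need ΔY = +£792 billion, so ΔT = ΔY/(−c·k) = −(+£792 billion) × 0.492 / 0.508 ≈ −£767 billion.
The government should cut lump-sum taxes by £767 billion.

−£767 billion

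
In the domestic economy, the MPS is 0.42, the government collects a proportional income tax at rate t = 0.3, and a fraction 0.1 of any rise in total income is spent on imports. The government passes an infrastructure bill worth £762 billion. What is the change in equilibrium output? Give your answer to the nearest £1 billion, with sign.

+£1,098 billion

MPC = 1 − MPS = 1 − 0.42 = 0.58.
Spending multiplier = 1/(1 − c(1−t) + m) = 1/(1 − 0.58×0.7 + 0.1) = 1/0.694 ≈ 1.441.
ΔY = k × ΔG = (+£762 billion) / 0.694 ≈ +£1,098 billion.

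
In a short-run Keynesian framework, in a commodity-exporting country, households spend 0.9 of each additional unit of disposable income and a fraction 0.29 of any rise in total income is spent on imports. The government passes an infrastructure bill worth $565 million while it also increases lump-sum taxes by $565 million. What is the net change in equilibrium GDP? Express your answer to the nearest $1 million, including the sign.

+$145 million

Expenditure multiplier = 1/(1 − c + m) = 1/(1 − 0.9 + 0.29) = 1/0.39 ≈ 2.564.
ΔG contributes k·ΔG = (+$565 million) / 0.39 ≈ +$1,448.7 million.
ΔT of +$565 million changes first-round spending by −c·ΔT = −$508.5 million, contributing k·(−c·ΔT) = (−$508.5 million) / 0.39 ≈ −$1,303.8 million.
Net ΔY = k(ΔG − c·ΔT) = (+$56.5 million) / 0.39 ≈ +$145 million.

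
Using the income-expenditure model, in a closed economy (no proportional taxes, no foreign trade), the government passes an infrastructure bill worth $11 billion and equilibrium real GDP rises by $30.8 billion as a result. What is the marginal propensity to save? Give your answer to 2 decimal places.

Implied spending multiplier k = ΔY/ΔG = 30.8/11 = 2.8.
Since k = 1/(1 − MPC), MPC = 1 − 1/k = 1 − ΔG/ΔY = 1 − 11/30.8 ≈ 0.64.
MPS = 1 − MPC = 0.36.

0.36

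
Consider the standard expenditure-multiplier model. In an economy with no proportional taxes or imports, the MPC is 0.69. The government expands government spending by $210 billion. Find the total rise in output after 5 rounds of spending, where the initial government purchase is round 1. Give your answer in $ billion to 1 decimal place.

Round 1 adds ΔG = $210 billion; each later round is MPC = 0.69 times the previous.
After 5 rounds: 210 + 144.9 + 99.981 + 68.98689 + 47.6009541 = ΔG·(1 − c^5)/(1 − c) = 210 × (1 − 0.1564031349)/0.31 ≈ $571.5 billion.

$571.5 billion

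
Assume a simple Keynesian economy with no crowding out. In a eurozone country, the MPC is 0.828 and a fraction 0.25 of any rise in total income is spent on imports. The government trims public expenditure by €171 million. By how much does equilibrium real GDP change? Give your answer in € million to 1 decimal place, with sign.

Spending multiplier = 1/(1 − c + m) = 1/(1 − 0.828 + 0.25) = 1/0.422 ≈ 2.37.
ΔY = k × ΔG = (−€171 million) / 0.422 ≈ −€405.2 million.

−€405.2 million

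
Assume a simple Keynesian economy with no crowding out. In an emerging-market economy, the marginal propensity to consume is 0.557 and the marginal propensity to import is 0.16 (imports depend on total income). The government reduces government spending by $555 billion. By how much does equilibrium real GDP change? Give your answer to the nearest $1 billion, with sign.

−$920 billion

Spending multiplier = 1/(1 − c + m) = 1/(1 − 0.557 + 0.16) = 1/0.603 ≈ 1.658.
ΔY = k × ΔG = (−$555 billion) / 0.603 ≈ −$920 billion.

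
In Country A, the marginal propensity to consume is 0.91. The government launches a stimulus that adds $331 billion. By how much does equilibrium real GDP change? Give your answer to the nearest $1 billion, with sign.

Government-spending multiplier = 1/(1 − MPC) = 1/(1 − 0.91) = 1/0.09 ≈ 11.111.
ΔY = k × ΔG = (+$331 billion) / 0.09 ≈ +$3,678 billion.

+$3,678 billion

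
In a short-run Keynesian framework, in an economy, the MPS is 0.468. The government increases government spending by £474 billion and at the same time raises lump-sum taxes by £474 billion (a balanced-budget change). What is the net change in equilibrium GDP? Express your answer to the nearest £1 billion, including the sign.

MPC = 1 − MPS = 1 − 0.468 = 0.532.
Expenditure multiplier = 1/(1 − MPC) = 1/(1 − 0.532) = 1/0.468 ≈ 2.137.
ΔG contributes k·ΔG = (+£474 billion) / 0.468 ≈ +£1,012.8 billion.
ΔT of +£474 billion changes first-round spending by −c·ΔT = −£252.168 billion, contributing k·(−c·ΔT) = (−£252.168 billion) / 0.468 ≈ −£538.8 billion.
With ΔG = ΔT and no other leakages, the balanced-budget multiplier is 1, so ΔY = ΔG = +£474 billion.

+£474 billion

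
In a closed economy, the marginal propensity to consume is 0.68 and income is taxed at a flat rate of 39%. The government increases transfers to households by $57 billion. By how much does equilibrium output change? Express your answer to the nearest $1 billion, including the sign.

The transfer change shifts disposable income by +$57 billion, so first-round consumption changes by c·ΔTR = 0.68 × (+$57 billion) = +$38.76 billion.
Expenditure multiplier = 1/(1 − c(1−t)) = 1/(1 − 0.68×0.61) = 1/0.5852 ≈ 1.709.
The transfer multiplier is c × k ≈ 1.162, so ΔY = k × (c·ΔTR) = (+$38.76 billion) / 0.5852 ≈ +$66 billion.

+$66 billion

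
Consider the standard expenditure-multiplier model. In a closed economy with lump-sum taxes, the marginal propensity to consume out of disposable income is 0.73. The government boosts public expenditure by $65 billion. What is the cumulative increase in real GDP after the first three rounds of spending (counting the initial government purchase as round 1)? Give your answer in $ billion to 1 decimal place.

$147.1 billion

Round 1 adds ΔG = $65 billion; each later round is MPC = 0.73 times the previous.
After 3 rounds: 65 + 47.45 + 34.6385 = ΔG·(1 − c^3)/(1 − c) = 65 × (1 − 0.389017)/0.27 ≈ $147.1 billion.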